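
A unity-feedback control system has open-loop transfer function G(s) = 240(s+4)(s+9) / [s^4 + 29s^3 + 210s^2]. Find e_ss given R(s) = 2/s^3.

7/144

Factoring s^2 from the denominator leaves a polynomial with constant term 210, so the system is type 2.
K_a = lim_{s→0} s^2·G(s) = 240·4·9 / 210 = 288/7.
r(t) = t^2 gives R(s) = 2/s^3.
e_ss = 2/K_a = 2/(288/7) = 7/144.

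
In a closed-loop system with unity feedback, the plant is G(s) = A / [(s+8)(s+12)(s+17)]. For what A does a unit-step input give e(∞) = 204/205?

System type = 0 (no poles at s=0).
K_p = lim_{s→0} G(s) = A / (8·12·17) = (1/1632)·A.
e_ss = 1/(1 + K_p) = 204/205 ⇒ 1 + (1/1632)·A = 205/204 ⇒ A = 8.

8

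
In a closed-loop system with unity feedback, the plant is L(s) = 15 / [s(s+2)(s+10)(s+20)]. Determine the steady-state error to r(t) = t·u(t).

One free integrator in L(s): this is a type 1 system.
K_v = lim_{s→0} s·L(s) = 15 / (2·10·20) = 0.0375.
e_ss = 1/K_v = 1/0.0375 = 80/3.

80/3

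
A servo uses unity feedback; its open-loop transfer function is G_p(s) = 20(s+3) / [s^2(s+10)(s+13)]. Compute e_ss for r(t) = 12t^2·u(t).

52

The open loop has two poles at the origin → type 2 system.
K_a = lim_{s→0} s^2·G_p(s) = 20·3 / (10·13) = 6/13.
r(t) = 12t^2 gives R(s) = 24/s^3.
e_ss = 24/K_a = 24/(6/13) = 52.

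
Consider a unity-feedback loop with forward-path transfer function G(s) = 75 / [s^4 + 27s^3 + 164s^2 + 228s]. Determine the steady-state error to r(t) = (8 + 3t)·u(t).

9.12

Factoring s from the denominator leaves a polynomial with constant term 228, so the system is type 1. By superposition:
  • 8: tracked with zero error.
  • 3t: e_ss = 3/K_v with K_v=25/76 → 9.12.
Total e_ss = 9.12.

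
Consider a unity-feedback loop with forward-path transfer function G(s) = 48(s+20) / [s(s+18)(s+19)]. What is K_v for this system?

G(s) has one factor of s in the denominator, so the system is type 1.
K_v = lim_{s→0} s·G(s) = 48·20 / (18·19) = 160/57.

160/57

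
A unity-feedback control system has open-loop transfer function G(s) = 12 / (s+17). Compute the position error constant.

12/17

The open loop has no poles at the origin → type 0 system.
K_p = lim_{s→0} G(s) = 12 / (17) = 12/17.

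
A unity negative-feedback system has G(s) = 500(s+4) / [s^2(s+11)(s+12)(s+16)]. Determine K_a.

125/132

G(s) has two factors of s in the denominator, so the system is type 2.
K_a = lim_{s→0} s^2·G(s) = 500·4 / (11·12·16) = 125/132.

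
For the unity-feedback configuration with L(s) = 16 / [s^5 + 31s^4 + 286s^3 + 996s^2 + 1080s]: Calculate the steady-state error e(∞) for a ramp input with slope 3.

202.5

Lowest-order denominator term is 1080s, so the open loop has 1 pole at the origin → type 1 system.
K_v = lim_{s→0} s·L(s) = 16 / 1080 = 2/135.
e_ss = 3/K_v = 3/(2/135) = 202.5.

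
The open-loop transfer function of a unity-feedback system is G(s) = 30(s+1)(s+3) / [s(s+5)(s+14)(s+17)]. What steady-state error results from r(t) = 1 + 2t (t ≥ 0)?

238/9

The open loop has one pole at the origin → type 1 system. By superposition:
  • 1: tracked with zero error.
  • 2t: e_ss = 2/K_v with K_v=9/119 → 238/9.
Total e_ss = 238/9.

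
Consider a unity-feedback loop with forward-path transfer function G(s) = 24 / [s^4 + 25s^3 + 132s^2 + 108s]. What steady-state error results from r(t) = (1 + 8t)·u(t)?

36

The denominator has no term below 108s — 1 pole at s=0, type 1. By superposition:
  • 1: tracked with zero error.
  • 8t: e_ss = 8/K_v with K_v=2/9 → 36.
Total e_ss = 36.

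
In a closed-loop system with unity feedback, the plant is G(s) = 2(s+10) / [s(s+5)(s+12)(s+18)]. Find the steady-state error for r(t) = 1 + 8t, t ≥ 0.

432

One free integrator in G(s): this is a type 1 system. Taking each input component in turn:
  • 1: tracked with zero error.
  • 8t: e_ss = 8/K_v with K_v=1/54 → 432.
Total e_ss = 432.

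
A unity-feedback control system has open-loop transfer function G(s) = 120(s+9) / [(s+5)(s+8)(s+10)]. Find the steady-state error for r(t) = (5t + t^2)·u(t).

infinity

The open loop has no poles at the origin → type 0 system. By superposition:
  • 5t: a type-0 system cannot track it, e_ss → ∞.
  • t^2: a type-0 system cannot track it, e_ss → ∞.
The unbounded component dominates.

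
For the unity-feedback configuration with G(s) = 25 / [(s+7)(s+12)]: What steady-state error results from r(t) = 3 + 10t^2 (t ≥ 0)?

No free integrators in G(s): this is a type 0 system. Treating each term separately:
  • 3: e_ss = 3/(1+K_p) with K_p=25/84 → 252/109.
  • 10t^2: a type-0 system cannot track it, e_ss → ∞.
The unbounded component dominates.

infinity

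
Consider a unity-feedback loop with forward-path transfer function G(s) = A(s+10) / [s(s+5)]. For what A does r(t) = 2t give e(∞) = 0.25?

4

The open loop has one pole at the origin → type 1 system.
K_v = lim_{s→0} s·G(s) = A·10 / (5) = 2·A.
e_ss = 2/K_v = 0.25 ⇒ K_v = 8 ⇒ A = 8/2 = 4.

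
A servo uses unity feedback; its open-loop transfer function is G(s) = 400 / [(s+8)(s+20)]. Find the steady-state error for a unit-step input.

2/7

The open loop has no poles at the origin → type 0 system.
K_p = lim_{s→0} G(s) = 400 / (8·20) = 2.5.
e_ss = 1/(1 + K_p) = 1/3.5 = 2/7.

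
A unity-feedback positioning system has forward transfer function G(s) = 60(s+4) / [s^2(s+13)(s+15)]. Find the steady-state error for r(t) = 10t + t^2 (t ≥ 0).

1.625

G(s) has two factors of s in the denominator, so the system is type 2. Treating each term separately:
  • 10t: tracked with zero error.
  • t^2: e_ss = 2/K_a with K_a=16/13 → 1.625.
Total e_ss = 1.625.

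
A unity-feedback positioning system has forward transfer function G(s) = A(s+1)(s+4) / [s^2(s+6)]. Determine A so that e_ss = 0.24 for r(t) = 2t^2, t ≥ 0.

The open loop has two poles at the origin → type 2 system.
K_a = lim_{s→0} s^2·G(s) = A·1·4 / (6) = (2/3)·A.
e_ss = 4/K_a = 0.24 ⇒ K_a = 50/3 ⇒ A = (50/3)/(2/3) = 25.

25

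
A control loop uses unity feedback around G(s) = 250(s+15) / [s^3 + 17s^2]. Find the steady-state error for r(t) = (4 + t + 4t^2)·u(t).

68/1875

Lowest-order denominator term is 17s^2, so the open loop has 2 poles at the origin → type 2 system. Taking each input component in turn:
  • 4: tracked with zero error.
  • t: tracked with zero error.
  • 4t^2: e_ss = 8/K_a with K_a=3750/17 → 68/1875.
Total e_ss = 68/1875.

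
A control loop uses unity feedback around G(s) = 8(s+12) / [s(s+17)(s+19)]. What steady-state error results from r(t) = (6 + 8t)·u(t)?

323/12

System type = 1 (one pole at s=0). Treating each term separately:
  • 6: tracked with zero error.
  • 8t: e_ss = 8/K_v with K_v=96/323 → 323/12.
Total e_ss = 323/12.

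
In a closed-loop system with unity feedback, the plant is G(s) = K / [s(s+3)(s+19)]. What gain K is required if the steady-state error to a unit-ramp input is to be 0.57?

G(s) has one factor of s in the denominator, so the system is type 1.
K_v = lim_{s→0} s·G(s) = K / (3·19) = (1/57)·K.
e_ss = 1/K_v = 0.57 ⇒ K_v = 100/57 ⇒ K = (100/57)/(1/57) = 100.

100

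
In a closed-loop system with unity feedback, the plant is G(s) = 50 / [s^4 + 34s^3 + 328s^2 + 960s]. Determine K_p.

infinity

K_p = lim_{s→0} G(s); with 1 pole at the origin the limit diverges, so K_p = ∞.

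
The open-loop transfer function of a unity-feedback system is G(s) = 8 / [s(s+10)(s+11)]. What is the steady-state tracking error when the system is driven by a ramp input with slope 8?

System type = 1 (one pole at s=0).
K_v = lim_{s→0} s·G(s) = 8 / (10·11) = 4/55.
e_ss = 8/K_v = 8/(4/55) = 110.

110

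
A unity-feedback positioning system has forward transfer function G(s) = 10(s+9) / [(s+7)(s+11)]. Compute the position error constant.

G(s) has no factors of s in the denominator, so the system is type 0.
K_p = lim_{s→0} G(s) = 10·9 / (7·11) = 90/77.

90/77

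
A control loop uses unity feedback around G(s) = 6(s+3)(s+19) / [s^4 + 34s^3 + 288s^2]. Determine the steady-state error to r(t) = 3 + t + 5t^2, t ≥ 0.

160/19

The denominator has no term below 288s^2 — 2 poles at s=0, type 2. Treating each term separately:
  • 3: tracked with zero error.
  • t: tracked with zero error.
  • 5t^2: e_ss = 10/K_a with K_a=1.1875 → 160/19.
Total e_ss = 160/19.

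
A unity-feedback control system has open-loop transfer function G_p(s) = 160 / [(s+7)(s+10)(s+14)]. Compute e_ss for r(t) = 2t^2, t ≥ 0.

System type = 0 (no poles at s=0).
For a type-0 system K_a = 0, so e_ss to a parabolic input is unbounded.

infinity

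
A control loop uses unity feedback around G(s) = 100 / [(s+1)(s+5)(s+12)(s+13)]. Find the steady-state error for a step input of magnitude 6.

G(s) has no factors of s in the denominator, so the system is type 0.
K_p = lim_{s→0} G(s) = 100 / (1·5·12·13) = 5/39.
e_ss = 6/(1 + K_p) = 6/(44/39) = 117/22.

117/22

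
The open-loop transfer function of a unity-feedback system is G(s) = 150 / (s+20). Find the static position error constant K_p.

7.5

System type = 0 (no poles at s=0).
K_p = lim_{s→0} G(s) = 150 / (20) = 7.5.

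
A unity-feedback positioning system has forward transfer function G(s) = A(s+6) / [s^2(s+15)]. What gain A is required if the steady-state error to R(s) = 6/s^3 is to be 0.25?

The open loop has two poles at the origin → type 2 system.
K_a = lim_{s→0} s^2·G(s) = A·6 / (15) = 0.4·A.
e_ss = 6/K_a = 0.25 ⇒ K_a = 24 ⇒ A = 24/0.4 = 60.

60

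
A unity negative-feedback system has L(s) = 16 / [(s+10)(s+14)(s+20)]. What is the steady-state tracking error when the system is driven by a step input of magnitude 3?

System type = 0 (no poles at s=0).
K_p = lim_{s→0} L(s) = 16 / (10·14·20) = 1/175.
e_ss = 3/(1 + K_p) = 3/(176/175) = 525/176.

525/176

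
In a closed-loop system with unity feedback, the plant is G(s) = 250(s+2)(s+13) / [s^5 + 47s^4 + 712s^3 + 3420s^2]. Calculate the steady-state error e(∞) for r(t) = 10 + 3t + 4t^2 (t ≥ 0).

Lowest-order denominator term is 3420s^2, so the open loop has 2 poles at the origin → type 2 system. By superposition:
  • 10: tracked with zero error.
  • 3t: tracked with zero error.
  • 4t^2: e_ss = 8/K_a with K_a=325/171 → 1368/325.
Total e_ss = 1368/325.

1368/325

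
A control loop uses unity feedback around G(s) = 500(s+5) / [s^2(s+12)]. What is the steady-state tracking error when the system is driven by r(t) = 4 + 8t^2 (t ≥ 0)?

0.0768

System type = 2 (two poles at s=0). By superposition:
  • 4: tracked with zero error.
  • 8t^2: e_ss = 16/K_a with K_a=625/3 → 0.0768.
Total e_ss = 0.0768.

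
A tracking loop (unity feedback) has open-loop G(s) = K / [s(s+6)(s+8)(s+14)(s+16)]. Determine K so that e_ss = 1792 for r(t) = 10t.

The open loop has one pole at the origin → type 1 system.
K_v = lim_{s→0} s·G(s) = K / (6·8·14·16) = (1/10752)·K.
e_ss = 10/K_v = 1792 ⇒ K_v = 5/896 ⇒ K = (5/896)/(1/10752) = 60.

60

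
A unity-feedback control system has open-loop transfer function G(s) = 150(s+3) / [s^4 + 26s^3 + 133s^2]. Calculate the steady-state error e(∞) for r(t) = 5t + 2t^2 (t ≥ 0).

Factoring s^2 from the denominator leaves a polynomial with constant term 133, so the system is type 2. By superposition:
  • 5t: tracked with zero error.
  • 2t^2: e_ss = 4/K_a with K_a=450/133 → 266/225.
Total e_ss = 266/225.

266/225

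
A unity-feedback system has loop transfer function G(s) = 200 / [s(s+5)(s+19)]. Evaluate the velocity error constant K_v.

40/19

System type = 1 (one pole at s=0).
K_v = lim_{s→0} s·G(s) = 200 / (5·19) = 40/19.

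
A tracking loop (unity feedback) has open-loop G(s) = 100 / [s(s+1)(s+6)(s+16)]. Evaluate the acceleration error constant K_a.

0

The open loop has one pole at the origin → type 1 system.
K_a = lim_{s→0} s^2·G(s) = 0 (the extra factor of s kills the finite limit).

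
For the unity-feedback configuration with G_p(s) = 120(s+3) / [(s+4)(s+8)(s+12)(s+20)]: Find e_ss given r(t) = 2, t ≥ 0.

128/67

No free integrators in G_p(s): this is a type 0 system.
K_p = lim_{s→0} G_p(s) = 120·3 / (4·8·12·20) = 3/64.
e_ss = 2/(1 + K_p) = 2/(67/64) = 128/67.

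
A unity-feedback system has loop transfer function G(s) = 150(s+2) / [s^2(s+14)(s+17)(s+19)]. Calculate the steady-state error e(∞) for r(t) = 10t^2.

Two free integrators in G(s): this is a type 2 system.
K_a = lim_{s→0} s^2·G(s) = 150·2 / (14·17·19) = 150/2261.
r(t) = 10t^2 gives R(s) = 20/s^3.
e_ss = 20/K_a = 20/(150/2261) = 4522/15.

4522/15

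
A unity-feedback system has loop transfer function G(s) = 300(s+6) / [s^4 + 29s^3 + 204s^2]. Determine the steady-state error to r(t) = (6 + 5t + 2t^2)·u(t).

34/75

The denominator has no term below 204s^2 — 2 poles at s=0, type 2. Taking each input component in turn:
  • 6: tracked with zero error.
  • 5t: tracked with zero error.
  • 2t^2: e_ss = 4/K_a with K_a=150/17 → 34/75.
Total e_ss = 34/75.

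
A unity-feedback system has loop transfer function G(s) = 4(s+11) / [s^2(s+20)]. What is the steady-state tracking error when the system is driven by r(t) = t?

0

The open loop has two poles at the origin → type 2 system.
A type-2 system has K_v = ∞, so it tracks a ramp input with zero steady-state error.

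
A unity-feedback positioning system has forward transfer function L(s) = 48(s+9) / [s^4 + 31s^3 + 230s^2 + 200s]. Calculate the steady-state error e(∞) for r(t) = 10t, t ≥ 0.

125/27

Lowest-order denominator term is 200s, so the open loop has 1 pole at the origin → type 1 system.
K_v = lim_{s→0} s·L(s) = 48·9 / 200 = 2.16.
e_ss = 10/K_v = 10/2.16 = 125/27.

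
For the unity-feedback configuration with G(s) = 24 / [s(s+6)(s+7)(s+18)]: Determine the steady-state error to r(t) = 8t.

252

System type = 1 (one pole at s=0).
K_v = lim_{s→0} s·G(s) = 24 / (6·7·18) = 2/63.
e_ss = 8/K_v = 8/(2/63) = 252.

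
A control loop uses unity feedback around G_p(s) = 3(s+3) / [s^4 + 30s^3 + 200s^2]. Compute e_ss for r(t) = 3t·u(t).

Lowest-order denominator term is 200s^2, so the open loop has 2 poles at the origin → type 2 system.
K_v = ∞ for a type-2 system; e_ss to a ramp is zero.

0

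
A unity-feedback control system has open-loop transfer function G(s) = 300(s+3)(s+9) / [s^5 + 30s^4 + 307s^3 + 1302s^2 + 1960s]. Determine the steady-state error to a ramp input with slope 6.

196/135

The denominator has no term below 1960s — 1 pole at s=0, type 1.
K_v = lim_{s→0} s·G(s) = 300·3·9 / 1960 = 405/98.
e_ss = 6/K_v = 6/(405/98) = 196/135.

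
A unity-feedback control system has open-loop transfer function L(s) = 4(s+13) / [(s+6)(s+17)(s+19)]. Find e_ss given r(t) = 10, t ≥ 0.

1938/199

No free integrators in L(s): this is a type 0 system.
K_p = lim_{s→0} L(s) = 4·13 / (6·17·19) = 26/969.
e_ss = 10/(1 + K_p) = 10/(995/969) = 1938/199.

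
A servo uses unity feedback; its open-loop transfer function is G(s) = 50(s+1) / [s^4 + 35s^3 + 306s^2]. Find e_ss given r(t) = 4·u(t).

0

Lowest-order denominator term is 306s^2, so the open loop has 2 poles at the origin → type 2 system.
A type-2 system has K_p = ∞, so it tracks a step input with zero steady-state error.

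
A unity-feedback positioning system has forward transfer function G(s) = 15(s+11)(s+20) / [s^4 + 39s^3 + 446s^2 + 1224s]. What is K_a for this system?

0

Factoring s from the denominator leaves a polynomial with constant term 1224, so the system is type 1.
K_a = lim_{s→0} s^2·G(s) = 0 (the extra factor of s kills the finite limit).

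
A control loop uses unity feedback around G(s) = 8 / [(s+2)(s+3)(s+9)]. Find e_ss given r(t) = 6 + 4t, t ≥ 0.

G(s) has no factors of s in the denominator, so the system is type 0. Taking each input component in turn:
  • 6: e_ss = 6/(1+K_p) with K_p=4/27 → 162/31.
  • 4t: a type-0 system cannot track it, e_ss → ∞.
The unbounded component dominates.

infinity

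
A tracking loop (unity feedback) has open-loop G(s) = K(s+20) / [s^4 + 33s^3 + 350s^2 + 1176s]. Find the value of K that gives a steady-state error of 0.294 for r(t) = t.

200

Lowest-order denominator term is 1176s, so the open loop has 1 pole at the origin → type 1 system.
K_v = lim_{s→0} s·G(s) = K·20 / 1176 = (5/294)·K.
e_ss = 1/K_v = 0.294 ⇒ K_v = 500/147 ⇒ K = (500/147)/(5/294) = 200.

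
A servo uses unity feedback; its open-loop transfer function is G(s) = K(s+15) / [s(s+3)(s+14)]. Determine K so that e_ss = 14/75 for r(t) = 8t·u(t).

120

System type = 1 (one pole at s=0).
K_v = lim_{s→0} s·G(s) = K·15 / (3·14) = (5/14)·K.
e_ss = 8/K_v = 14/75 ⇒ K_v = 300/7 ⇒ K = (300/7)/(5/14) = 120.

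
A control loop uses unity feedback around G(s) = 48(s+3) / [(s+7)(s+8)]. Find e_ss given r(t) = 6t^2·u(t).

No free integrators in G(s): this is a type 0 system.
K_a = lim_{s→0} s^2·G(s) = 0; the steady-state error to this parabolic input grows without bound.

infinity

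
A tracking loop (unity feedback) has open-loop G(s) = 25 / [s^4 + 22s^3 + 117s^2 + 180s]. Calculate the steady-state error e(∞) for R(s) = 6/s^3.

infinity

Lowest-order denominator term is 180s, so the open loop has 1 pole at the origin → type 1 system.
For a type-1 system K_a = 0, so e_ss to a parabolic input is unbounded.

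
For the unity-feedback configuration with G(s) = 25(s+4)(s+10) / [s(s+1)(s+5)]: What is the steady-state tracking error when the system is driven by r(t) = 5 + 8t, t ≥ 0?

0.04

System type = 1 (one pole at s=0). Taking each input component in turn:
  • 5: tracked with zero error.
  • 8t: e_ss = 8/K_v with K_v=200 → 0.04.
Total e_ss = 0.04.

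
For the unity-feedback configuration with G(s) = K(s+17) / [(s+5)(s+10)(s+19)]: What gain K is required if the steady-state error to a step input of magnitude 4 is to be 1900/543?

8

The open loop has no poles at the origin → type 0 system.
K_p = lim_{s→0} G(s) = K·17 / (5·10·19) = (17/950)·K.
e_ss = 4/(1 + K_p) = 1900/543 ⇒ 1 + (17/950)·K = 543/475 ⇒ K = 8.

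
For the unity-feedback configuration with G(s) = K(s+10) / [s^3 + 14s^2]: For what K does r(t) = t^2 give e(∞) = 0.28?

Lowest-order denominator term is 14s^2, so the open loop has 2 poles at the origin → type 2 system.
K_a = lim_{s→0} s^2·G(s) = K·10 / 14 = (5/7)·K.
e_ss = 2/K_a = 0.28 ⇒ K_a = 50/7 ⇒ K = (50/7)/(5/7) = 10.

10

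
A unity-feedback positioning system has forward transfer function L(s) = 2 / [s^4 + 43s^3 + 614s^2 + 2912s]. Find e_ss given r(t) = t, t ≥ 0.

The denominator has no term below 2912s — 1 pole at s=0, type 1.
K_v = lim_{s→0} s·L(s) = 2 / 2912 = 1/1456.
e_ss = 1/K_v = 1/(1/1456) = 1456.

1456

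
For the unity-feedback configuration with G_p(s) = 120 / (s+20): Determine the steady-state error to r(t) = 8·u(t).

The open loop has no poles at the origin → type 0 system.
K_p = lim_{s→0} G_p(s) = 120 / (20) = 6.
e_ss = 8/(1 + K_p) = 8/7.

8/7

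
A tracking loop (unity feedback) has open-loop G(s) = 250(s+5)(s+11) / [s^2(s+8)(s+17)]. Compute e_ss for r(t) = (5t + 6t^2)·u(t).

The open loop has two poles at the origin → type 2 system. Treating each term separately:
  • 5t: tracked with zero error.
  • 6t^2: e_ss = 12/K_a with K_a=6875/68 → 816/6875.
Total e_ss = 816/6875.

816/6875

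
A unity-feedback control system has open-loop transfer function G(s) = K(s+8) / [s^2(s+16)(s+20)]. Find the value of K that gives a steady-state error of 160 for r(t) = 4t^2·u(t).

2

Two free integrators in G(s): this is a type 2 system.
K_a = lim_{s→0} s^2·G(s) = K·8 / (16·20) = 0.025·K.
e_ss = 8/K_a = 160 ⇒ K_a = 0.05 ⇒ K = 0.05/0.025 = 2.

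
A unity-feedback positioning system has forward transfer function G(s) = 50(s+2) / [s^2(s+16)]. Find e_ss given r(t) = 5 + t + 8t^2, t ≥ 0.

2.56

The open loop has two poles at the origin → type 2 system. Taking each input component in turn:
  • 5: tracked with zero error.
  • t: tracked with zero error.
  • 8t^2: e_ss = 16/K_a with K_a=6.25 → 2.56.
Total e_ss = 2.56.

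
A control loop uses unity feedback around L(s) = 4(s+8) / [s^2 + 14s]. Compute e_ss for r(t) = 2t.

Factoring s from the denominator leaves a polynomial with constant term 14, so the system is type 1.
K_v = lim_{s→0} s·L(s) = 4·8 / 14 = 16/7.
e_ss = 2/K_v = 2/(16/7) = 0.875.

0.875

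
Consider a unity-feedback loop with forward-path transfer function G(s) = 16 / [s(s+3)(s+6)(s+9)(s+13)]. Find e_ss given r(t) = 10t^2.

System type = 1 (one pole at s=0).
K_a = lim_{s→0} s^2·G(s) = 0; the steady-state error to this parabolic input grows without bound.

infinity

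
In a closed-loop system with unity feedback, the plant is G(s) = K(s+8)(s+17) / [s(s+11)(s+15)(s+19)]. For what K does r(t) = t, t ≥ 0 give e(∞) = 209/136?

System type = 1 (one pole at s=0).
K_v = lim_{s→0} s·G(s) = K·8·17 / (11·15·19) = (136/3135)·K.
e_ss = 1/K_v = 209/136 ⇒ K_v = 136/209 ⇒ K = (136/209)/(136/3135) = 15.

15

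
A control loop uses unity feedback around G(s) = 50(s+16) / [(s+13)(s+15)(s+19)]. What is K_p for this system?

System type = 0 (no poles at s=0).
K_p = lim_{s→0} G(s) = 50·16 / (13·15·19) = 160/741.

160/741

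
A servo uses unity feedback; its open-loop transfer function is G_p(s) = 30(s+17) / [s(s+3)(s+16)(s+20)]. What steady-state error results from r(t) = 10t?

One free integrator in G_p(s): this is a type 1 system.
K_v = lim_{s→0} s·G_p(s) = 30·17 / (3·16·20) = 17/32.
e_ss = 10/K_v = 10/(17/32) = 320/17.

320/17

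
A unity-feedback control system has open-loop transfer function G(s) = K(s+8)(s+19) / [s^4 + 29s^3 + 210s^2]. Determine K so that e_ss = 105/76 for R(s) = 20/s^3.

The denominator has no term below 210s^2 — 2 poles at s=0, type 2.
K_a = lim_{s→0} s^2·G(s) = K·8·19 / 210 = (76/105)·K.
e_ss = 20/K_a = 105/76 ⇒ K_a = 304/21 ⇒ K = (304/21)/(76/105) = 20.

20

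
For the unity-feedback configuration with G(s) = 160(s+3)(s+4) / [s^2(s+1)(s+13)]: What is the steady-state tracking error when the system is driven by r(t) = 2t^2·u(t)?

13/480

The open loop has two poles at the origin → type 2 system.
K_a = lim_{s→0} s^2·G(s) = 160·3·4 / (1·13) = 1920/13.
r(t) = 2t^2 gives R(s) = 4/s^3.
e_ss = 4/K_a = 4/(1920/13) = 13/480.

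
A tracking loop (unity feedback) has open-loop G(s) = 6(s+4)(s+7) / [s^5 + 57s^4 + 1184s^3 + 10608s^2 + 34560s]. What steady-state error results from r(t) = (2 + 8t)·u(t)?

The denominator has no term below 34560s — 1 pole at s=0, type 1. Treating each term separately:
  • 2: tracked with zero error.
  • 8t: e_ss = 8/K_v with K_v=7/1440 → 11520/7.
Total e_ss = 11520/7.

11520/7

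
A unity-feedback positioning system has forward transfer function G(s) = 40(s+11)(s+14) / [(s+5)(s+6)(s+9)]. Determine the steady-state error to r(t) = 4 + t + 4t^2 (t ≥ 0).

infinity

G(s) has no factors of s in the denominator, so the system is type 0. By superposition:
  • 4: e_ss = 4/(1+K_p) with K_p=616/27 → 108/643.
  • t: a type-0 system cannot track it, e_ss → ∞.
  • 4t^2: a type-0 system cannot track it, e_ss → ∞.
The unbounded component dominates.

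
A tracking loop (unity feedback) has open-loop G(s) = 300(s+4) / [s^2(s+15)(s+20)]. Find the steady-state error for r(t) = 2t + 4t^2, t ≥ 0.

2

The open loop has two poles at the origin → type 2 system. Taking each input component in turn:
  • 2t: tracked with zero error.
  • 4t^2: e_ss = 8/K_a with K_a=4 → 2.
Total e_ss = 2.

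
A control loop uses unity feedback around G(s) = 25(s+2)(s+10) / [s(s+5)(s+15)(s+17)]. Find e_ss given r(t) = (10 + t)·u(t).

2.55

The open loop has one pole at the origin → type 1 system. Treating each term separately:
  • 10: tracked with zero error.
  • t: e_ss = 1/K_v with K_v=20/51 → 2.55.
Total e_ss = 2.55.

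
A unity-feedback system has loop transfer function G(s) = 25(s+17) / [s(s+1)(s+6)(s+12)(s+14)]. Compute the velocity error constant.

System type = 1 (one pole at s=0).
K_v = lim_{s→0} s·G(s) = 25·17 / (1·6·12·14) = 425/1008.

425/1008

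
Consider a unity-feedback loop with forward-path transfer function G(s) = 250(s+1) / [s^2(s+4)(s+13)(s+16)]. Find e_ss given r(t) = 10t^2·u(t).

66.56

System type = 2 (two poles at s=0).
K_a = lim_{s→0} s^2·G(s) = 250·1 / (4·13·16) = 125/416.
r(t) = 10t^2 gives R(s) = 20/s^3.
e_ss = 20/K_a = 20/(125/416) = 66.56.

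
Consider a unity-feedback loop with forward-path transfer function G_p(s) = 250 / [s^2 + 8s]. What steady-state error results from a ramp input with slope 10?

The denominator has no term below 8s — 1 pole at s=0, type 1.
K_v = lim_{s→0} s·G_p(s) = 250 / 8 = 31.25.
e_ss = 10/K_v = 10/31.25 = 0.32.

0.32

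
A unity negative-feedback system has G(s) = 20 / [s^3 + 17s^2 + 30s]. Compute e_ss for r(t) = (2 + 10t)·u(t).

Factoring s from the denominator leaves a polynomial with constant term 30, so the system is type 1. Taking each input component in turn:
  • 2: tracked with zero error.
  • 10t: e_ss = 10/K_v with K_v=2/3 → 15.
Total e_ss = 15.

15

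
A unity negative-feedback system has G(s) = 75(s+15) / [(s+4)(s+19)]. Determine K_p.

G(s) has no factors of s in the denominator, so the system is type 0.
K_p = lim_{s→0} G(s) = 75·15 / (4·19) = 1125/76.

1125/76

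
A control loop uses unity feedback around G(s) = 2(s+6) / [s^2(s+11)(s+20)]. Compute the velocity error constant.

K_v = lim_{s→0} s·G(s); with 2 poles at the origin the limit diverges, so K_v = ∞.

infinity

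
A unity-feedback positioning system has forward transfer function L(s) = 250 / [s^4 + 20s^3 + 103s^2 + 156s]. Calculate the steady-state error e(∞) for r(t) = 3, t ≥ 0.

0

Factoring s from the denominator leaves a polynomial with constant term 156, so the system is type 1.
A type-1 system has K_p = ∞, so it tracks a step input with zero steady-state error.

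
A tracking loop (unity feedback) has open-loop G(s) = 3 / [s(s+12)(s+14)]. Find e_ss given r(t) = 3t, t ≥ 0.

168

One free integrator in G(s): this is a type 1 system.
K_v = lim_{s→0} s·G(s) = 3 / (12·14) = 1/56.
e_ss = 3/K_v = 3/(1/56) = 168.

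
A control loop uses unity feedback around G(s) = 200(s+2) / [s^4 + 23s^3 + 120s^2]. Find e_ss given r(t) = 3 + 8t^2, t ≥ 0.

Factoring s^2 from the denominator leaves a polynomial with constant term 120, so the system is type 2. Treating each term separately:
  • 3: tracked with zero error.
  • 8t^2: e_ss = 16/K_a with K_a=10/3 → 4.8.
Total e_ss = 4.8.

4.8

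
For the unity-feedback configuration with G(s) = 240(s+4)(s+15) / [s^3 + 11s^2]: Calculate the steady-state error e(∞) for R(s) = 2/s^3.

The denominator has no term below 11s^2 — 2 poles at s=0, type 2.
K_a = lim_{s→0} s^2·G(s) = 240·4·15 / 11 = 14400/11.
r(t) = t^2 gives R(s) = 2/s^3.
e_ss = 2/K_a = 2/(14400/11) = 11/7200.

11/7200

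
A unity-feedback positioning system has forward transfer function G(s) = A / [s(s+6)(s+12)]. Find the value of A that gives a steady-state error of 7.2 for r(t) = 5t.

50

System type = 1 (one pole at s=0).
K_v = lim_{s→0} s·G(s) = A / (6·12) = (1/72)·A.
e_ss = 5/K_v = 7.2 ⇒ K_v = 25/36 ⇒ A = (25/36)/(1/72) = 50.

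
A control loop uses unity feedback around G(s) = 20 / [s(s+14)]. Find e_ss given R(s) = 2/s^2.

G(s) has one factor of s in the denominator, so the system is type 1.
K_v = lim_{s→0} s·G(s) = 20 / (14) = 10/7.
e_ss = 2/K_v = 2/(10/7) = 1.4.

1.4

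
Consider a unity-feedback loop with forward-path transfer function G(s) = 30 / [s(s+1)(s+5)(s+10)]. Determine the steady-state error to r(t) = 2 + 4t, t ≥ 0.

One free integrator in G(s): this is a type 1 system. Taking each input component in turn:
  • 2: tracked with zero error.
  • 4t: e_ss = 4/K_v with K_v=0.6 → 20/3.
Total e_ss = 20/3.

20/3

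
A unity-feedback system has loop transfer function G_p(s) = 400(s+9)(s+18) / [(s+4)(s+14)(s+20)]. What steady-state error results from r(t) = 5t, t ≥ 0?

System type = 0 (no poles at s=0).
For a type-0 system K_v = 0, so e_ss to a ramp input is unbounded.

infinity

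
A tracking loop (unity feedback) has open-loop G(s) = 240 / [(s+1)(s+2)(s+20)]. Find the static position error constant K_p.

6

The open loop has no poles at the origin → type 0 system.
K_p = lim_{s→0} G(s) = 240 / (1·2·20) = 6.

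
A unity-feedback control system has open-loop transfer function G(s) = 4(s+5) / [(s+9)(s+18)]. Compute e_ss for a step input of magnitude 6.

System type = 0 (no poles at s=0).
K_p = lim_{s→0} G(s) = 4·5 / (9·18) = 10/81.
e_ss = 6/(1 + K_p) = 6/(91/81) = 486/91.

486/91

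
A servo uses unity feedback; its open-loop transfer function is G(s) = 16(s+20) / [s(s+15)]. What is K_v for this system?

System type = 1 (one pole at s=0).
K_v = lim_{s→0} s·G(s) = 16·20 / (15) = 64/3.

64/3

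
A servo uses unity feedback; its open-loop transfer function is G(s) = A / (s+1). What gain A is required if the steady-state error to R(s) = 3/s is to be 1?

2

The open loop has no poles at the origin → type 0 system.
K_p = lim_{s→0} G(s) = A / (1) = 1·A.
e_ss = 3/(1 + K_p) = 1 ⇒ 1 + 1·A = 3 ⇒ A = 2.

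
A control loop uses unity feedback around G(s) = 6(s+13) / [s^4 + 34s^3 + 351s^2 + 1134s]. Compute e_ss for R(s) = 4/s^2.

756/13

Lowest-order denominator term is 1134s, so the open loop has 1 pole at the origin → type 1 system.
K_v = lim_{s→0} s·G(s) = 6·13 / 1134 = 13/189.
e_ss = 4/K_v = 4/(13/189) = 756/13.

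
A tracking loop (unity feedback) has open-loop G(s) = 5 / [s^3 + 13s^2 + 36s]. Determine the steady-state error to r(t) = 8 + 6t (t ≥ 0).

43.2

The denominator has no term below 36s — 1 pole at s=0, type 1. Taking each input component in turn:
  • 8: tracked with zero error.
  • 6t: e_ss = 6/K_v with K_v=5/36 → 43.2.
Total e_ss = 43.2.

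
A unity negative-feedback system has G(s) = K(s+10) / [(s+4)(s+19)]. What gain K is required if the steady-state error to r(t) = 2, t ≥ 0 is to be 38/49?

No free integrators in G(s): this is a type 0 system.
K_p = lim_{s→0} G(s) = K·10 / (4·19) = (5/38)·K.
e_ss = 2/(1 + K_p) = 38/49 ⇒ 1 + (5/38)·K = 49/19 ⇒ K = 12.

12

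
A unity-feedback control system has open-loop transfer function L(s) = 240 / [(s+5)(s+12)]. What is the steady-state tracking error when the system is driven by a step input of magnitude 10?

2

System type = 0 (no poles at s=0).
K_p = lim_{s→0} L(s) = 240 / (5·12) = 4.
e_ss = 10/(1 + K_p) = 10/5 = 2.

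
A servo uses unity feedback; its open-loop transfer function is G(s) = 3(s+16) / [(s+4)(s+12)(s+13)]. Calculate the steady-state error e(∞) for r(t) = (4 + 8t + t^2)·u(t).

infinity

System type = 0 (no poles at s=0). Treating each term separately:
  • 4: e_ss = 4/(1+K_p) with K_p=1/13 → 26/7.
  • 8t: a type-0 system cannot track it, e_ss → ∞.
  • t^2: a type-0 system cannot track it, e_ss → ∞.
The unbounded component dominates.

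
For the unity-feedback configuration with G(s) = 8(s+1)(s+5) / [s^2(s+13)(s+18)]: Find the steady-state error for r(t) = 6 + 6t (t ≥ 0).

0

The open loop has two poles at the origin → type 2 system. By superposition:
  • 6: tracked with zero error.
  • 6t: tracked with zero error.
Total e_ss = 0.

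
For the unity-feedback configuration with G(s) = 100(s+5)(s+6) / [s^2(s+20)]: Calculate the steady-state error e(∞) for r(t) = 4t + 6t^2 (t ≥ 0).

System type = 2 (two poles at s=0). By superposition:
  • 4t: tracked with zero error.
  • 6t^2: e_ss = 12/K_a with K_a=150 → 0.08.
Total e_ss = 0.08.

0.08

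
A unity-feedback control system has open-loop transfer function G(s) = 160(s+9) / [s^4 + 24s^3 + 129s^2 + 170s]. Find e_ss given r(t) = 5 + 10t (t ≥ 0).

Lowest-order denominator term is 170s, so the open loop has 1 pole at the origin → type 1 system. Taking each input component in turn:
  • 5: tracked with zero error.
  • 10t: e_ss = 10/K_v with K_v=144/17 → 85/72.
Total e_ss = 85/72.

85/72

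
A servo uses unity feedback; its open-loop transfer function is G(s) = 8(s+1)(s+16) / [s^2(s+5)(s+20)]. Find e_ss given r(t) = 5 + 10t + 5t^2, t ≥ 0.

System type = 2 (two poles at s=0). Treating each term separately:
  • 5: tracked with zero error.
  • 10t: tracked with zero error.
  • 5t^2: e_ss = 10/K_a with K_a=1.28 → 7.8125.
Total e_ss = 7.8125.

7.8125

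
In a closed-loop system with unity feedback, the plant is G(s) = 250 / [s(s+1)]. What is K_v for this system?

250

G(s) has one factor of s in the denominator, so the system is type 1.
K_v = lim_{s→0} s·G(s) = 250 / (1) = 250.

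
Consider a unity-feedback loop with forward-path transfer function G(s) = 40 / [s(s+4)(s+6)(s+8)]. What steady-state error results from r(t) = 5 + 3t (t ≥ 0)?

The open loop has one pole at the origin → type 1 system. Treating each term separately:
  • 5: tracked with zero error.
  • 3t: e_ss = 3/K_v with K_v=5/24 → 14.4.
Total e_ss = 14.4.

14.4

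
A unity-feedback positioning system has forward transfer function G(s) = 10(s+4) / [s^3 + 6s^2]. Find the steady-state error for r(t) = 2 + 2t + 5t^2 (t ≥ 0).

Factoring s^2 from the denominator leaves a polynomial with constant term 6, so the system is type 2. Treating each term separately:
  • 2: tracked with zero error.
  • 2t: tracked with zero error.
  • 5t^2: e_ss = 10/K_a with K_a=20/3 → 1.5.
Total e_ss = 1.5.

1.5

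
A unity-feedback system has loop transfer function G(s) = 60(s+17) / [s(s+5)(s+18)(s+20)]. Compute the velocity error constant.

System type = 1 (one pole at s=0).
K_v = lim_{s→0} s·G(s) = 60·17 / (5·18·20) = 17/30.

17/30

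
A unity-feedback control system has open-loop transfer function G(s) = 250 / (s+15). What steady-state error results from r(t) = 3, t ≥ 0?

G(s) has no factors of s in the denominator, so the system is type 0.
K_p = lim_{s→0} G(s) = 250 / (15) = 50/3.
e_ss = 3/(1 + K_p) = 3/(53/3) = 9/53.

9/53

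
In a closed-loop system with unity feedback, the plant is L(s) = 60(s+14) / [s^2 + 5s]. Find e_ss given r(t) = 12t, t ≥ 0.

1/14

The denominator has no term below 5s — 1 pole at s=0, type 1.
K_v = lim_{s→0} s·L(s) = 60·14 / 5 = 168.
e_ss = 12/K_v = 12/168 = 1/14.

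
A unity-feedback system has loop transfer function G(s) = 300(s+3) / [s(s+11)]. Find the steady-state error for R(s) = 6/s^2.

The open loop has one pole at the origin → type 1 system.
K_v = lim_{s→0} s·G(s) = 300·3 / (11) = 900/11.
e_ss = 6/K_v = 6/(900/11) = 11/150.

11/150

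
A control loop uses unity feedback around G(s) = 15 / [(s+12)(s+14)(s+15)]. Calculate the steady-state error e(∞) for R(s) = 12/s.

2016/169

G(s) has no factors of s in the denominator, so the system is type 0.
K_p = lim_{s→0} G(s) = 15 / (12·14·15) = 1/168.
e_ss = 12/(1 + K_p) = 12/(169/168) = 2016/169.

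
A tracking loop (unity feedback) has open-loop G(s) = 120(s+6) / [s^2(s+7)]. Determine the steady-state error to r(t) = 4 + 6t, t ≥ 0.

System type = 2 (two poles at s=0). Treating each term separately:
  • 4: tracked with zero error.
  • 6t: tracked with zero error.
Total e_ss = 0.

0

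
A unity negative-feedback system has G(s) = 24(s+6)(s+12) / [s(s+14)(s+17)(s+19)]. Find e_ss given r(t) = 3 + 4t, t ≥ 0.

2261/216

The open loop has one pole at the origin → type 1 system. By superposition:
  • 3: tracked with zero error.
  • 4t: e_ss = 4/K_v with K_v=864/2261 → 2261/216.
Total e_ss = 2261/216.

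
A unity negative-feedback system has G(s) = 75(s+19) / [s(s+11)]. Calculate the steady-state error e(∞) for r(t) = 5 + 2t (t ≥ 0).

System type = 1 (one pole at s=0). Taking each input component in turn:
  • 5: tracked with zero error.
  • 2t: e_ss = 2/K_v with K_v=1425/11 → 22/1425.
Total e_ss = 22/1425.

22/1425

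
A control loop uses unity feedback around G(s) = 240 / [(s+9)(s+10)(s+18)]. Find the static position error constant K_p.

4/27

The open loop has no poles at the origin → type 0 system.
K_p = lim_{s→0} G(s) = 240 / (9·10·18) = 4/27.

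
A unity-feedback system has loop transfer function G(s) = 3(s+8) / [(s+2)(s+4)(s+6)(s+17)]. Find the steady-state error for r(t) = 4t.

G(s) has no factors of s in the denominator, so the system is type 0.
K_v = lim_{s→0} s·G(s) = 0; the steady-state error to this ramp input grows without bound.

infinity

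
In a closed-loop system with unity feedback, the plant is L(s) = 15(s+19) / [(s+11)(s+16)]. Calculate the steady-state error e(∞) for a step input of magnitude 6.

1056/461

The open loop has no poles at the origin → type 0 system.
K_p = lim_{s→0} L(s) = 15·19 / (11·16) = 285/176.
e_ss = 6/(1 + K_p) = 6/(461/176) = 1056/461.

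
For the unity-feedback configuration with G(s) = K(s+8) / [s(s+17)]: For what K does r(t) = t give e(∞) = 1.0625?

2

System type = 1 (one pole at s=0).
K_v = lim_{s→0} s·G(s) = K·8 / (17) = (8/17)·K.
e_ss = 1/K_v = 1.0625 ⇒ K_v = 16/17 ⇒ K = (16/17)/(8/17) = 2.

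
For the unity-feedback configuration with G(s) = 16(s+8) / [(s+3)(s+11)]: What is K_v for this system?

0

The open loop has no poles at the origin → type 0 system.
K_v = lim_{s→0} s·G(s) = 0 (the extra factor of s kills the finite limit).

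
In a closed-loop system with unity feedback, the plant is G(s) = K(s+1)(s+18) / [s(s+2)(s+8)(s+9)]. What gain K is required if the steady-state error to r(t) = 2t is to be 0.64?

25

The open loop has one pole at the origin → type 1 system.
K_v = lim_{s→0} s·G(s) = K·1·18 / (2·8·9) = 0.125·K.
e_ss = 2/K_v = 0.64 ⇒ K_v = 3.125 ⇒ K = 3.125/0.125 = 25.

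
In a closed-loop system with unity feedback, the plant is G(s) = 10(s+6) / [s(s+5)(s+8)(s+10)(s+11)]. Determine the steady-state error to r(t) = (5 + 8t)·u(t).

1760/3

G(s) has one factor of s in the denominator, so the system is type 1. Treating each term separately:
  • 5: tracked with zero error.
  • 8t: e_ss = 8/K_v with K_v=3/220 → 1760/3.
Total e_ss = 1760/3.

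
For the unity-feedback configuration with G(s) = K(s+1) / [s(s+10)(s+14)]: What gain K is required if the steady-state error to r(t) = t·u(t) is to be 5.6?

25

One free integrator in G(s): this is a type 1 system.
K_v = lim_{s→0} s·G(s) = K·1 / (10·14) = (1/140)·K.
e_ss = 1/K_v = 5.6 ⇒ K_v = 5/28 ⇒ K = (5/28)/(1/140) = 25.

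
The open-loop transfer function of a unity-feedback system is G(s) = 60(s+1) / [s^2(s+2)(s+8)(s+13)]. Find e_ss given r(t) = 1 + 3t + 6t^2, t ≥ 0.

The open loop has two poles at the origin → type 2 system. By superposition:
  • 1: tracked with zero error.
  • 3t: tracked with zero error.
  • 6t^2: e_ss = 12/K_a with K_a=15/52 → 41.6.
Total e_ss = 41.6.

41.6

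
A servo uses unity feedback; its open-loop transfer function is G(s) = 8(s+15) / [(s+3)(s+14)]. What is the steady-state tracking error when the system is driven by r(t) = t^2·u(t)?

G(s) has no factors of s in the denominator, so the system is type 0.
K_a = lim_{s→0} s^2·G(s) = 0; the steady-state error to this parabolic input grows without bound.

infinity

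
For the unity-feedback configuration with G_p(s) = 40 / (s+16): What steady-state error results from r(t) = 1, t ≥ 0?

2/7

G_p(s) has no factors of s in the denominator, so the system is type 0.
K_p = lim_{s→0} G_p(s) = 40 / (16) = 2.5.
e_ss = 1/(1 + K_p) = 1/3.5 = 2/7.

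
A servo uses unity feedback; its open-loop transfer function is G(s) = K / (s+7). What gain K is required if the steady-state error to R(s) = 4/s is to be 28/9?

G(s) has no factors of s in the denominator, so the system is type 0.
K_p = lim_{s→0} G(s) = K / (7) = (1/7)·K.
e_ss = 4/(1 + K_p) = 28/9 ⇒ 1 + (1/7)·K = 9/7 ⇒ K = 2.

2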